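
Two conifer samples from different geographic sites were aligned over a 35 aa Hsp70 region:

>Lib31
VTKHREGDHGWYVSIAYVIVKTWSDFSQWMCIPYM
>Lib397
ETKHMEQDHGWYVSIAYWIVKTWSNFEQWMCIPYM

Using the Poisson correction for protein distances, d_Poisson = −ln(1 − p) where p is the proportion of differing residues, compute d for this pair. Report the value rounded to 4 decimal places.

Differing sites — 1:V/E; 5:R/M; 7:G/Q; 18:V/W; 25:D/N; 27:S/E.
p = 6/35 = 0.171429.
d = −ln(1 − 0.171429) = −ln(0.828571) = 0.1881.

0.1881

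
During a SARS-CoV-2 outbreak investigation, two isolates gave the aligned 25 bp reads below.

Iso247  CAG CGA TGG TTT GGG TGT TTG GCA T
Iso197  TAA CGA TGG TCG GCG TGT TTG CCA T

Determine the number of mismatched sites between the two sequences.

6

Mismatches occur at site 1 (C/T), site 3 (G/A), site 11 (T/C), site 12 (T/G), site 14 (G/C), site 22 (G/C).
That gives 6 mismatches out of 25 aligned sites, so the Hamming distance is 6.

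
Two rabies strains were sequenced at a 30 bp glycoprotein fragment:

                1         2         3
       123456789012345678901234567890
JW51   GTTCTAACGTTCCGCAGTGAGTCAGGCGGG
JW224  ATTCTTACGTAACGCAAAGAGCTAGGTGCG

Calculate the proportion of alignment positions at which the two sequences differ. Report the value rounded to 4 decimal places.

The sequences differ at positions 1 (G/A), 6 (A/T), 11 (T/A), 12 (C/A), 17 (G/A), 18 (T/A), 22 (T/C), 23 (C/T), 27 (C/T), 29 (G/C).
There are 10 differences over 30 sites, so p = 10/30 = 0.3333.

0.3333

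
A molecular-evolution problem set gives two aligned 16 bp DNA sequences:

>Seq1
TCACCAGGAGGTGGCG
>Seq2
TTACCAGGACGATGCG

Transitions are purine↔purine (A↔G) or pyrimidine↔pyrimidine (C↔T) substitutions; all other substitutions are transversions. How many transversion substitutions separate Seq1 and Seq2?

The sequences differ at positions 2 (C/T, transition), 10 (G/C, transversion), 12 (T/A, transversion), 13 (G/T, transversion).
Of the 4 differences, 1 transition and 3 transversions, so the answer is 3.

3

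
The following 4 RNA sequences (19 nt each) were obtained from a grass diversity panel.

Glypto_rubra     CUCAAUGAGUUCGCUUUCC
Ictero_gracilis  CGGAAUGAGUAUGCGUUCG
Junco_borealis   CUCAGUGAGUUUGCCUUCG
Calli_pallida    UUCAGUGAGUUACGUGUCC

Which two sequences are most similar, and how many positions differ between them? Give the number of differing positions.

4

Pairwise Hamming distances:
  Glypto_rubra vs Ictero_gracilis: 6
  Glypto_rubra vs Junco_borealis: 4
  Glypto_rubra vs Calli_pallida: 6
  Ictero_gracilis vs Junco_borealis: 5
  Ictero_gracilis vs Calli_pallida: 11
  Junco_borealis vs Calli_pallida: 7
The smallest is 4, between Glypto_rubra and Junco_borealis.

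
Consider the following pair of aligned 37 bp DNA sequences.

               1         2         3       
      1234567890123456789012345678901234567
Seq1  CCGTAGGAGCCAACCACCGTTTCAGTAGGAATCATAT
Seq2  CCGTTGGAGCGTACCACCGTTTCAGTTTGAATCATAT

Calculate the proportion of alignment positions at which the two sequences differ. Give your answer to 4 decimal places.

The sequences differ at positions 5 (A/T), 11 (C/G), 12 (A/T), 27 (A/T), 28 (G/T).
There are 5 differences over 37 sites, so p = 5/37 = 0.1351.

0.1351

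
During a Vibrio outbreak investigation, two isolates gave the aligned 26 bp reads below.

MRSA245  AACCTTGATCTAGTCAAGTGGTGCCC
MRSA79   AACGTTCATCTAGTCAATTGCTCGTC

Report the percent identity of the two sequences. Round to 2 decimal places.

73.08%

The sequences differ at positions 4 (C/G), 7 (G/C), 18 (G/T), 21 (G/C), 23 (G/C), 24 (C/G), 25 (C/T).
19 of the 26 sites match, so the percent identity is 19/26 × 100 = 73.08%.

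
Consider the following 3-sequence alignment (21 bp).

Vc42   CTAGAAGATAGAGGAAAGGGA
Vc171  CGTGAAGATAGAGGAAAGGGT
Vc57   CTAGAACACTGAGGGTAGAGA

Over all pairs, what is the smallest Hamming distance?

Pairwise Hamming distances:
  Vc42 vs Vc171: 3
  Vc42 vs Vc57: 6
  Vc171 vs Vc57: 9
The smallest is 3, between Vc42 and Vc171.

3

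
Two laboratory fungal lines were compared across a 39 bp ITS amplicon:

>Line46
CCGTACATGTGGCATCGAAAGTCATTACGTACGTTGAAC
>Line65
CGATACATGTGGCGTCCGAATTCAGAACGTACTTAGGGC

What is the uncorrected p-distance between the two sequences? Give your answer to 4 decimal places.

Mismatches occur at site 2 (C↔G), site 3 (G↔A), site 14 (A↔G), site 17 (G↔C), site 18 (A↔G), site 21 (G↔T), site 25 (T↔G), site 26 (T↔A), site 33 (G↔T), site 35 (T↔A), site 37 (A↔G), site 38 (A↔G).
There are 12 differences over 39 sites, so p = 12/39 = 0.3077.

0.3077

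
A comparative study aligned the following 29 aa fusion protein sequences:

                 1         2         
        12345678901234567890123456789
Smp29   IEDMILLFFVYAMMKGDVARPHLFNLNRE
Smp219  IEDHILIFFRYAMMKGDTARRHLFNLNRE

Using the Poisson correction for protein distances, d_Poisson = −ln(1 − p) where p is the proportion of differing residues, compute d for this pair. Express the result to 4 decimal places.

0.1892

Differing sites — 4:M/H; 7:L/I; 10:V/R; 18:V/T; 21:P/R.
p = 5/29 = 0.172414.
d = −ln(1 − 0.172414) = −ln(0.827586) = 0.1892.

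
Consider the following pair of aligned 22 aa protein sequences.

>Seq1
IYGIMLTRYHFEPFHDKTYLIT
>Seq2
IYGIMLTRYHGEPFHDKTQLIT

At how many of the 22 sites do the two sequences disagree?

2

Differing sites — 11:F/G; 19:Y/Q.
That gives 2 mismatches out of 22 aligned sites, so the Hamming distance is 2.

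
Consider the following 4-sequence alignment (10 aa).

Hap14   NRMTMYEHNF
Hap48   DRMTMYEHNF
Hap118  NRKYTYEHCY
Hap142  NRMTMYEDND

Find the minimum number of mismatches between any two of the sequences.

1

Pairwise Hamming distances:
  Hap14 vs Hap48: 1
  Hap14 vs Hap118: 5
  Hap14 vs Hap142: 2
  Hap48 vs Hap118: 6
  Hap48 vs Hap142: 3
  Hap118 vs Hap142: 6
The smallest is 1, between Hap14 and Hap48.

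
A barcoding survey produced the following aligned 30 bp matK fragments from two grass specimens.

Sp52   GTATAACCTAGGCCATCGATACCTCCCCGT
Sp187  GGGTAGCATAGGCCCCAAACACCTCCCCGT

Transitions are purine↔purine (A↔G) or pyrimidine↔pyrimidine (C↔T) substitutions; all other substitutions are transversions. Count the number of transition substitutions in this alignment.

Mismatches occur at site 2 (T→G, transversion), site 3 (A→G, transition), site 6 (A→G, transition), site 8 (C→A, transversion), site 15 (A→C, transversion), site 16 (T→C, transition), site 17 (C→A, transversion), site 18 (G→A, transition), site 20 (T→C, transition).
Of the 9 differences, 5 transitions and 4 transversions, so the answer is 5.

5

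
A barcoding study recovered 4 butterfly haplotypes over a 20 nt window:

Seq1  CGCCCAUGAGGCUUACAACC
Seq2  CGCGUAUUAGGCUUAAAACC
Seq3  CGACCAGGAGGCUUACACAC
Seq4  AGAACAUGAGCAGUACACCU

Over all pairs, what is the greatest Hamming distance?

Pairwise Hamming distances:
  Seq1 vs Seq2: 4
  Seq1 vs Seq3: 4
  Seq1 vs Seq4: 8
  Seq2 vs Seq3: 8
  Seq2 vs Seq4: 11
  Seq3 vs Seq4: 8
The largest is 11, between Seq2 and Seq4.

11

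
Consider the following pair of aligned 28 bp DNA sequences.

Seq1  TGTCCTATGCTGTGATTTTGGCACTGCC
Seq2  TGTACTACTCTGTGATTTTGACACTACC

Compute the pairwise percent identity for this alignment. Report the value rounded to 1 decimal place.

Mismatches occur at site 4 (C↔A), site 8 (T↔C), site 9 (G↔T), site 21 (G↔A), site 26 (G↔A).
23 of the 28 sites match, so the percent identity is 23/28 × 100 = 82.1%.

82.1%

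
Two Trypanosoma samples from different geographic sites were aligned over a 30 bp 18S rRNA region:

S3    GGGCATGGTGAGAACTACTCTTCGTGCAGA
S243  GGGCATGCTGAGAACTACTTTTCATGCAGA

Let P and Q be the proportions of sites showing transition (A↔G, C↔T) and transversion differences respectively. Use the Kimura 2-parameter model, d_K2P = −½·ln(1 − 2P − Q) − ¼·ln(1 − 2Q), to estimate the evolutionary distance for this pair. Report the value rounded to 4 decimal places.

Differing sites — 8:G/C (Tv); 20:C/T (Ti); 24:G/A (Ti).
Of the 3 differences, 2 transitions and 1 transversion over 30 sites: P = 2/30 = 0.066667, Q = 1/30 = 0.033333.
d = −0.5·ln(0.833333) − 0.25·ln(0.933334) = −0.5·(-0.182322) − 0.25·(-0.068992) = 0.1084.

0.1084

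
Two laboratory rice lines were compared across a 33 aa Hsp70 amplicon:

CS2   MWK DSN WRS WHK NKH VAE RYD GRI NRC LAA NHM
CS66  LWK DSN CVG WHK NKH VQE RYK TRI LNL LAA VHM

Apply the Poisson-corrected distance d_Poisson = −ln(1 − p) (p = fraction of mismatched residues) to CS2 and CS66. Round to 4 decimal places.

The sequences differ at positions 1 (M/L), 7 (W/C), 8 (R/V), 9 (S/G), 17 (A/Q), 21 (D/K), 22 (G/T), 25 (N/L), 26 (R/N), 27 (C/L), 31 (N/V).
p = 11/33 = 0.333333.
d = −ln(1 − 0.333333) = −ln(0.666667) = 0.4055.

0.4055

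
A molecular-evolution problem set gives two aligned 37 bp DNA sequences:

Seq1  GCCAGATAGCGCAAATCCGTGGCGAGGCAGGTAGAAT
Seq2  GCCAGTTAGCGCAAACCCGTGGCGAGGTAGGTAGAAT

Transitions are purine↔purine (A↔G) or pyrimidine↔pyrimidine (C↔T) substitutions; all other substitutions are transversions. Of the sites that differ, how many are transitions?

Differing sites — 6:A/T (Tv); 16:T/C (Ti); 28:C/T (Ti).
Of the 3 differences, 2 transitions and 1 transversion, so the answer is 2.

2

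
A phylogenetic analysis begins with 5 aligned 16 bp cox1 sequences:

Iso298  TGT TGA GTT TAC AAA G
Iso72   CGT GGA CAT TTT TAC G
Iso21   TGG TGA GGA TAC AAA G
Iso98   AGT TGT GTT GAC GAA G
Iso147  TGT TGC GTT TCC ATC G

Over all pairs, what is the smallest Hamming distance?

3

Pairwise Hamming distances:
  Iso298 vs Iso72: 8
  Iso298 vs Iso21: 3
  Iso298 vs Iso98: 4
  Iso298 vs Iso147: 4
  Iso72 vs Iso21: 10
  Iso72 vs Iso98: 10
  Iso72 vs Iso147: 9
  Iso21 vs Iso98: 7
  Iso21 vs Iso147: 7
  Iso98 vs Iso147: 7
The smallest is 3, between Iso298 and Iso21.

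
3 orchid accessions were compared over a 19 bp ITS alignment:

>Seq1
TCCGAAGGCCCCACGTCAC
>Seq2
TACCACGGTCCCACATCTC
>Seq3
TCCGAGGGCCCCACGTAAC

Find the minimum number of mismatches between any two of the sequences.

2

Pairwise Hamming distances:
  Seq1 vs Seq2: 6
  Seq1 vs Seq3: 2
  Seq2 vs Seq3: 7
The smallest is 2, between Seq1 and Seq3.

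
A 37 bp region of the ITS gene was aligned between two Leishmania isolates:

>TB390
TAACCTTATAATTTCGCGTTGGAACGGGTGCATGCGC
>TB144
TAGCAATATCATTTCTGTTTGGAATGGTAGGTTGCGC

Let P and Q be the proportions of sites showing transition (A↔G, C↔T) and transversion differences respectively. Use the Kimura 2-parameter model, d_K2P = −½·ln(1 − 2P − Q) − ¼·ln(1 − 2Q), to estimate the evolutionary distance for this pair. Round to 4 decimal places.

The sequences differ at positions 3 (A/G, transition), 5 (C/A, transversion), 6 (T/A, transversion), 10 (A/C, transversion), 16 (G/T, transversion), 17 (C/G, transversion), 18 (G/T, transversion), 25 (C/T, transition), 28 (G/T, transversion), 29 (T/A, transversion), 31 (C/G, transversion), 32 (A/T, transversion).
Of the 12 differences, 2 transitions and 10 transversions over 37 sites: P = 2/37 = 0.054054, Q = 10/37 = 0.270270.
d = −0.5·ln(0.621622) − 0.25·ln(0.459460) = −0.5·(-0.475423) − 0.25·(-0.777703) = 0.4321.

0.4321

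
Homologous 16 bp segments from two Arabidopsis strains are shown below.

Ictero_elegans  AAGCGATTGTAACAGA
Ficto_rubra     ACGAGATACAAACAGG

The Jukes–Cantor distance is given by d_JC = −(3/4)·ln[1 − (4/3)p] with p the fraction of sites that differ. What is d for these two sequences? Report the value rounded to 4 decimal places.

The sequences differ at positions 2 (A/C), 4 (C/A), 8 (T/A), 9 (G/C), 10 (T/A), 16 (A/G).
p = 6/16 = 0.375000.
d = −0.75 · ln(1 − (4/3)·0.375000) = −0.75 · ln(0.500000) = −0.75 · (-0.693147) = 0.5199.

0.5199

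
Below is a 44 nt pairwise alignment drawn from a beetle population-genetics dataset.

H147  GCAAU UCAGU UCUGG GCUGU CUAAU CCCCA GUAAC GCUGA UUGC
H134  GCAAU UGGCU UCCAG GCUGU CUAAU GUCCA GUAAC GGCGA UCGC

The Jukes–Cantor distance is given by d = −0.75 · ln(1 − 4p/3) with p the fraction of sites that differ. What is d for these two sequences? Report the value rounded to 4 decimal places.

Mismatches occur at site 7 (C/G), site 8 (A/G), site 9 (G/C), site 13 (U/C), site 14 (G/A), site 26 (C/G), site 27 (C/U), site 37 (C/G), site 38 (U/C), site 42 (U/C).
p = 10/44 = 0.227273.
d = −0.75 · ln(1 − (4/3)·0.227273) = −0.75 · ln(0.696969) = −0.75 · (-0.361014) = 0.2708.

0.2708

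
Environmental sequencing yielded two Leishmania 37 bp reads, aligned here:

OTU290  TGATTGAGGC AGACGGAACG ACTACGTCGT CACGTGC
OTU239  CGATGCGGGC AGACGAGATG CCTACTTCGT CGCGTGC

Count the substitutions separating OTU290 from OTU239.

10

Differing sites — 1:T/C; 5:T/G; 6:G/C; 7:A/G; 16:G/A; 17:A/G; 19:C/T; 21:A/C; 26:G/T; 32:A/G.
That gives 10 mismatches out of 37 aligned sites, so the Hamming distance is 10.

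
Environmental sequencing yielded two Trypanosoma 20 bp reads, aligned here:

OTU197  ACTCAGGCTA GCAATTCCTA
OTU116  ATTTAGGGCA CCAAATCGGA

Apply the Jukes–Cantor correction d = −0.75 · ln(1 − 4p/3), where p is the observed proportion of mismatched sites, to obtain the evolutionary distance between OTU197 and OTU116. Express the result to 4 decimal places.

0.5716

The sequences differ at positions 2 (C/T), 4 (C/T), 8 (C/G), 9 (T/C), 11 (G/C), 15 (T/A), 18 (C/G), 19 (T/G).
p = 8/20 = 0.400000.
d = −0.75 · ln(1 − (4/3)·0.400000) = −0.75 · ln(0.466667) = −0.75 · (-0.762139) = 0.5716.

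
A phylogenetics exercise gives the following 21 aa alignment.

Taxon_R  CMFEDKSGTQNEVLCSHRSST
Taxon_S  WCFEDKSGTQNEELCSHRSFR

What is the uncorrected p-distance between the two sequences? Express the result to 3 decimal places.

Mismatches occur at site 1 (C→W), site 2 (M→C), site 13 (V→E), site 20 (S→F), site 21 (T→R).
There are 5 differences over 21 sites, so p = 5/21 = 0.238.

0.238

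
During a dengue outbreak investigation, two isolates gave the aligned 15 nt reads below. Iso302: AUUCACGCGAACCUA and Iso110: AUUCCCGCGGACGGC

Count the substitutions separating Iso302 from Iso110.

5

Differing sites — 5:A/C; 10:A/G; 13:C/G; 14:U/G; 15:A/C.
That gives 5 mismatches out of 15 aligned sites, so the Hamming distance is 5.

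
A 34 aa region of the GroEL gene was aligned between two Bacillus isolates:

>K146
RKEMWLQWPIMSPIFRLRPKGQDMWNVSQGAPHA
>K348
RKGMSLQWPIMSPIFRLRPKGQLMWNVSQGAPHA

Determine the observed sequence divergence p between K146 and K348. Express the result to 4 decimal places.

0.0882

The sequences differ at positions 3 (E/G), 5 (W/S), 23 (D/L).
There are 3 differences over 34 sites, so p = 3/34 = 0.0882.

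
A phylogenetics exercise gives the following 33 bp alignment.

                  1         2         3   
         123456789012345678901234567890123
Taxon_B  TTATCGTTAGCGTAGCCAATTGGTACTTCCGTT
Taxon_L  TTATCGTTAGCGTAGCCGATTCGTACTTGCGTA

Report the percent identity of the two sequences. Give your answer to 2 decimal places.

87.88%

Mismatches occur at site 18 (A/G), site 22 (G/C), site 29 (C/G), site 33 (T/A).
29 of the 33 sites match, so the percent identity is 29/33 × 100 = 87.88%.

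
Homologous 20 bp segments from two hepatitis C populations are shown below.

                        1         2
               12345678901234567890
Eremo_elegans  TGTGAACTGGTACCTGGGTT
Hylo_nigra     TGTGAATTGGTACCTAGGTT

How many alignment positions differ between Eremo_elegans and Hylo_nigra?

2

Differing sites — 7:C/T; 16:G/A.
That gives 2 mismatches out of 20 aligned sites, so the Hamming distance is 2.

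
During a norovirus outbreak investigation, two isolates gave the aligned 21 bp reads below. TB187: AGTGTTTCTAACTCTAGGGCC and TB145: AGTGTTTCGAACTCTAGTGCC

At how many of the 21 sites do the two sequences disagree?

Mismatches occur at site 9 (T/G), site 18 (G/T).
That gives 2 mismatches out of 21 aligned sites, so the Hamming distance is 2.

2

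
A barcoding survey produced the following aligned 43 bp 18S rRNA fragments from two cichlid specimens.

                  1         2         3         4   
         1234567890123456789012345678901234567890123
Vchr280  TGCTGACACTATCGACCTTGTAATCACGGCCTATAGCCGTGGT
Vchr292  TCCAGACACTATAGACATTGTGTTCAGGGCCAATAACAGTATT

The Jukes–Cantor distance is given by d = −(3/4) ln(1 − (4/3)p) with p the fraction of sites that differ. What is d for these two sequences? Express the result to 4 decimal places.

Mismatches occur at site 2 (G/C), site 4 (T/A), site 13 (C/A), site 17 (C/A), site 22 (A/G), site 23 (A/T), site 27 (C/G), site 32 (T/A), site 36 (G/A), site 38 (C/A), site 41 (G/A), site 42 (G/T).
p = 12/43 = 0.279070.
d = −0.75 · ln(1 − (4/3)·0.279070) = −0.75 · ln(0.627907) = −0.75 · (-0.465363) = 0.3490.

0.3490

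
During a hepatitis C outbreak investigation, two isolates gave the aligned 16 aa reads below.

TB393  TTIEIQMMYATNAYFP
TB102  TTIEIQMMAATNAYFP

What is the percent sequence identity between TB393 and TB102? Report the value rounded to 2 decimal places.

Differing sites — 9:Y/A.
15 of the 16 sites match, so the percent identity is 15/16 × 100 = 93.75%.

93.75%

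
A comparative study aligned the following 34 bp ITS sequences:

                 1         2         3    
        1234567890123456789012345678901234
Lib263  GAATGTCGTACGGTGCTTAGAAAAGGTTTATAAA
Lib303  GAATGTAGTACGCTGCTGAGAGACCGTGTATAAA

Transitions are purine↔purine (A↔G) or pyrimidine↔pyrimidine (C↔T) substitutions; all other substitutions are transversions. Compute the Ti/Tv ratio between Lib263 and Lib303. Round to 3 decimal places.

Differing sites — 7:C/A (Tv); 13:G/C (Tv); 18:T/G (Tv); 22:A/G (Ti); 24:A/C (Tv); 25:G/C (Tv); 28:T/G (Tv).
Of the 7 differences, 1 transition and 6 transversions, so Ti/Tv = 1/6 = 0.167.

0.167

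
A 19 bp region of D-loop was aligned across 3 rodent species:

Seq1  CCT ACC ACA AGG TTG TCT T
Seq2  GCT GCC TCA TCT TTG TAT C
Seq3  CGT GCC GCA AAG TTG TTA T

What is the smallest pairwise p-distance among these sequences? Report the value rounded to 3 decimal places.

Pairwise Hamming distances:
  Seq1 vs Seq2: 8
  Seq1 vs Seq3: 6
  Seq2 vs Seq3: 9
The smallest is 6 mismatches, between Seq1 and Seq3; p = 6/19 = 0.316.

0.316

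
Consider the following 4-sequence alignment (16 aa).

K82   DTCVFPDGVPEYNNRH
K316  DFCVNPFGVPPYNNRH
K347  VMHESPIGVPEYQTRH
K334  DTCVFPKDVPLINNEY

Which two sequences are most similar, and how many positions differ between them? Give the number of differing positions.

4

Pairwise Hamming distances:
  K82 vs K316: 4
  K82 vs K347: 8
  K82 vs K334: 6
  K316 vs K347: 9
  K316 vs K334: 8
  K347 vs K334: 13
The smallest is 4, between K82 and K316.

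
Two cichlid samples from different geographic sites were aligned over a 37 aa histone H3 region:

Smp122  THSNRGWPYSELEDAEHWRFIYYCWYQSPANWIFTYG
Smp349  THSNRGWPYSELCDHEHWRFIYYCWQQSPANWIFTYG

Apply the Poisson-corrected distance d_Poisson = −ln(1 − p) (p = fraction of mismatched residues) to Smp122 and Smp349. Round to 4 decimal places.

Mismatches occur at site 13 (E→C), site 15 (A→H), site 26 (Y→Q).
p = 3/37 = 0.081081.
d = −ln(1 − 0.081081) = −ln(0.918919) = 0.0846.

0.0846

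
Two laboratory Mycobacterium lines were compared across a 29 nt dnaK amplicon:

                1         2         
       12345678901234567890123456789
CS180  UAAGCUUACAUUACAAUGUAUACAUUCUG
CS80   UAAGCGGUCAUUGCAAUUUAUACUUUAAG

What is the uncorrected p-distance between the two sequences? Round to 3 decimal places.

0.276

Differing sites — 6:U/G; 7:U/G; 8:A/U; 13:A/G; 18:G/U; 24:A/U; 27:C/A; 28:U/A.
There are 8 differences over 29 sites, so p = 8/29 = 0.276.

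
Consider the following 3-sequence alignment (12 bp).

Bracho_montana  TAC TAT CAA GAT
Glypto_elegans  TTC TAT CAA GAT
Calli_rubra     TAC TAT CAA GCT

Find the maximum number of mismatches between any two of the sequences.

Pairwise Hamming distances:
  Bracho_montana vs Glypto_elegans: 1
  Bracho_montana vs Calli_rubra: 1
  Glypto_elegans vs Calli_rubra: 2
The largest is 2, between Glypto_elegans and Calli_rubra.

2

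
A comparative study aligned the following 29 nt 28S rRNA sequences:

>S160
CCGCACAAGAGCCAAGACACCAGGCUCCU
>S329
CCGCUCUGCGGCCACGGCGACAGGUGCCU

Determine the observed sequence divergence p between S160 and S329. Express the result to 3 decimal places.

The sequences differ at positions 5 (A/U), 7 (A/U), 8 (A/G), 9 (G/C), 10 (A/G), 15 (A/C), 17 (A/G), 19 (A/G), 20 (C/A), 25 (C/U), 26 (U/G).
There are 11 differences over 29 sites, so p = 11/29 = 0.379.

0.379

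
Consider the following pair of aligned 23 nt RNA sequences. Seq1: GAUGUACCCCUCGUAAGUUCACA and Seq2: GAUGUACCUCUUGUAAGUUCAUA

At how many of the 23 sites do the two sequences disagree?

Differing sites — 9:C/U; 12:C/U; 22:C/U.
That gives 3 mismatches out of 23 aligned sites, so the Hamming distance is 3.

3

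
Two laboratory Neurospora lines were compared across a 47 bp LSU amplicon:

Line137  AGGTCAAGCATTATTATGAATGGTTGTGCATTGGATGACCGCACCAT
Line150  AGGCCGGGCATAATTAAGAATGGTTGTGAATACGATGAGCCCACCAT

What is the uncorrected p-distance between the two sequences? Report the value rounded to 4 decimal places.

0.2128

Mismatches occur at site 4 (T→C), site 6 (A→G), site 7 (A→G), site 12 (T→A), site 17 (T→A), site 29 (C→A), site 32 (T→A), site 33 (G→C), site 39 (C→G), site 41 (G→C).
There are 10 differences over 47 sites, so p = 10/47 = 0.2128.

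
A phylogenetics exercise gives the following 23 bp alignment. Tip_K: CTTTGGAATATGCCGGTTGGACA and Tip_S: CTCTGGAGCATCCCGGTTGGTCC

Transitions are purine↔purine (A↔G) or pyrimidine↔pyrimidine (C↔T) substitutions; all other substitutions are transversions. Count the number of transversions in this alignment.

3

Differing sites — 3:T/C (Ti); 8:A/G (Ti); 9:T/C (Ti); 12:G/C (Tv); 21:A/T (Tv); 23:A/C (Tv).
Of the 6 differences, 3 transitions and 3 transversions, so the answer is 3.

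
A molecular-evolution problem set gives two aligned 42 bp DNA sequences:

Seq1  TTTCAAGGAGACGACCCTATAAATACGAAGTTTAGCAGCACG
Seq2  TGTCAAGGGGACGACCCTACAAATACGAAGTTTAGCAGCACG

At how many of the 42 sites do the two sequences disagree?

The sequences differ at positions 2 (T/G), 9 (A/G), 20 (T/C).
That gives 3 mismatches out of 42 aligned sites, so the Hamming distance is 3.

3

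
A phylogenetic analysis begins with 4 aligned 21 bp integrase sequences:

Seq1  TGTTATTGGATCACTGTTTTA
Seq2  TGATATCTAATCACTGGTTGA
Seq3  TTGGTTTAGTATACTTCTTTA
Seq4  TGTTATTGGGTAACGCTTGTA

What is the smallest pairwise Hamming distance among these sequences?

Pairwise Hamming distances:
  Seq1 vs Seq2: 6
  Seq1 vs Seq3: 10
  Seq1 vs Seq4: 5
  Seq2 vs Seq3: 13
  Seq2 vs Seq4: 11
  Seq3 vs Seq4: 12
The smallest is 5, between Seq1 and Seq4.

5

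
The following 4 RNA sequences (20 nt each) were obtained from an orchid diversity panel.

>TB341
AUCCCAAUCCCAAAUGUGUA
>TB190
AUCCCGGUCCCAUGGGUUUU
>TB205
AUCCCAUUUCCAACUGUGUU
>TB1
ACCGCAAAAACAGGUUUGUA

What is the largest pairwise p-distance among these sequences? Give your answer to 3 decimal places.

0.600

Pairwise Hamming distances:
  TB341 vs TB190: 7
  TB341 vs TB205: 4
  TB341 vs TB1: 8
  TB190 vs TB205: 7
  TB190 vs TB1: 12
  TB205 vs TB1: 10
The largest is 12 mismatches, between TB190 and TB1; p = 12/20 = 0.600.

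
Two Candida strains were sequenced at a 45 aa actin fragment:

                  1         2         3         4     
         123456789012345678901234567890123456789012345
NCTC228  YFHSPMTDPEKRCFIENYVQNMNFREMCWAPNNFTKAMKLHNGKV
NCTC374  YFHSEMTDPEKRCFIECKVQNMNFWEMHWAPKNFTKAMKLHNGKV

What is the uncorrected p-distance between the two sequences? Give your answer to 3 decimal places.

0.133

Mismatches occur at site 5 (P↔E), site 17 (N↔C), site 18 (Y↔K), site 25 (R↔W), site 28 (C↔H), site 32 (N↔K).
There are 6 differences over 45 sites, so p = 6/45 = 0.133.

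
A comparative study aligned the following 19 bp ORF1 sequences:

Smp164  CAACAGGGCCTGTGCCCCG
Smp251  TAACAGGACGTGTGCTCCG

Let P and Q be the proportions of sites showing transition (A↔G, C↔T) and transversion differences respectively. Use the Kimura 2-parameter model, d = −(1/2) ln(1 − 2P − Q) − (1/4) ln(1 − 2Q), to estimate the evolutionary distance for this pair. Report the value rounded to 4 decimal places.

Mismatches occur at site 1 (C↔T, transition), site 8 (G↔A, transition), site 10 (C↔G, transversion), site 16 (C↔T, transition).
Of the 4 differences, 3 transitions and 1 transversion over 19 sites: P = 3/19 = 0.157895, Q = 1/19 = 0.052632.
d = −0.5·ln(0.631578) − 0.25·ln(0.894736) = −0.5·(-0.459534) − 0.25·(-0.111227) = 0.2576.

0.2576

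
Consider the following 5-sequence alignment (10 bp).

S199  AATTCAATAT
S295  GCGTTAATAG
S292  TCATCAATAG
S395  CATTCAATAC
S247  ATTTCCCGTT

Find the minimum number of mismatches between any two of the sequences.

2

Pairwise Hamming distances:
  S199 vs S295: 5
  S199 vs S292: 4
  S199 vs S395: 2
  S199 vs S247: 5
  S295 vs S292: 3
  S295 vs S395: 5
  S295 vs S247: 9
  S292 vs S395: 4
  S292 vs S247: 8
  S395 vs S247: 7
The smallest is 2, between S199 and S395.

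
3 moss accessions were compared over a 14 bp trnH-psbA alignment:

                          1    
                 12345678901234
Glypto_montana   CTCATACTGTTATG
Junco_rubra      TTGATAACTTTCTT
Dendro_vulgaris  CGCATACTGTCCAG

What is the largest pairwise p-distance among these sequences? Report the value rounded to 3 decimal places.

0.643

Pairwise Hamming distances:
  Glypto_montana vs Junco_rubra: 7
  Glypto_montana vs Dendro_vulgaris: 4
  Junco_rubra vs Dendro_vulgaris: 9
The largest is 9 mismatches, between Junco_rubra and Dendro_vulgaris; p = 9/14 = 0.643.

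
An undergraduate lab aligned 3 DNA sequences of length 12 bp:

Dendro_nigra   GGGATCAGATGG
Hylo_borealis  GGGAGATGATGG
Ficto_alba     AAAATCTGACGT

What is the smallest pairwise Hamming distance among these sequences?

3

Pairwise Hamming distances:
  Dendro_nigra vs Hylo_borealis: 3
  Dendro_nigra vs Ficto_alba: 6
  Hylo_borealis vs Ficto_alba: 7
The smallest is 3, between Dendro_nigra and Hylo_borealis.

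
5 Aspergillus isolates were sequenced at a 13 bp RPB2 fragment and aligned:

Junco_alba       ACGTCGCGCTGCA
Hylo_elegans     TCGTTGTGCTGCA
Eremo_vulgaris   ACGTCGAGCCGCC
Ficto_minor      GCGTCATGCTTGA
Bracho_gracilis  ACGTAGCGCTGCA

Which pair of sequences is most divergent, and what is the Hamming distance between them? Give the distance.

7

Pairwise Hamming distances:
  Junco_alba vs Hylo_elegans: 3
  Junco_alba vs Eremo_vulgaris: 3
  Junco_alba vs Ficto_minor: 5
  Junco_alba vs Bracho_gracilis: 1
  Hylo_elegans vs Eremo_vulgaris: 5
  Hylo_elegans vs Ficto_minor: 5
  Hylo_elegans vs Bracho_gracilis: 3
  Eremo_vulgaris vs Ficto_minor: 7
  Eremo_vulgaris vs Bracho_gracilis: 4
  Ficto_minor vs Bracho_gracilis: 6
The largest is 7, between Eremo_vulgaris and Ficto_minor.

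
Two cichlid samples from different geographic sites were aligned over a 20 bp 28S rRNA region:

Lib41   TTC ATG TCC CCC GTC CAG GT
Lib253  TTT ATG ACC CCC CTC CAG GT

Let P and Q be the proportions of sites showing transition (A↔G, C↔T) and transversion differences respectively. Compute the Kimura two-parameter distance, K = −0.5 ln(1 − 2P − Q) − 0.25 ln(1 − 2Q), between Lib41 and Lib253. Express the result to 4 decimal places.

0.1674

Differing sites — 3:C/T (Ti); 7:T/A (Tv); 13:G/C (Tv).
Of the 3 differences, 1 transition and 2 transversions over 20 sites: P = 1/20 = 0.050000, Q = 2/20 = 0.100000.
d = −0.5·ln(0.800000) − 0.25·ln(0.800000) = −0.5·(-0.223144) − 0.25·(-0.223144) = 0.1674.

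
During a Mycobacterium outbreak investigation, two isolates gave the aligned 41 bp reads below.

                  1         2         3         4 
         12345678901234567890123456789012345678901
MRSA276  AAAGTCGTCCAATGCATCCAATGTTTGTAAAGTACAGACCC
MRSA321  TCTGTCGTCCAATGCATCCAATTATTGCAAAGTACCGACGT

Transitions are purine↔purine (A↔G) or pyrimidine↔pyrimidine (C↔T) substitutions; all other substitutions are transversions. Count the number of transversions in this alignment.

7

The sequences differ at positions 1 (A/T, transversion), 2 (A/C, transversion), 3 (A/T, transversion), 23 (G/T, transversion), 24 (T/A, transversion), 28 (T/C, transition), 36 (A/C, transversion), 40 (C/G, transversion), 41 (C/T, transition).
Of the 9 differences, 2 transitions and 7 transversions, so the answer is 7.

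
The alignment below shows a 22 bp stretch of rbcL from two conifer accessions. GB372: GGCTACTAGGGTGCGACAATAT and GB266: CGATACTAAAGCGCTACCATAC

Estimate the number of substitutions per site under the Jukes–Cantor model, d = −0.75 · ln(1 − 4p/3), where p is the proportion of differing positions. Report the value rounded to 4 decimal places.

The sequences differ at positions 1 (G/C), 3 (C/A), 9 (G/A), 10 (G/A), 12 (T/C), 15 (G/T), 18 (A/C), 22 (T/C).
p = 8/22 = 0.363636.
d = −0.75 · ln(1 − (4/3)·0.363636) = −0.75 · ln(0.515152) = −0.75 · (-0.663293) = 0.4975.

0.4975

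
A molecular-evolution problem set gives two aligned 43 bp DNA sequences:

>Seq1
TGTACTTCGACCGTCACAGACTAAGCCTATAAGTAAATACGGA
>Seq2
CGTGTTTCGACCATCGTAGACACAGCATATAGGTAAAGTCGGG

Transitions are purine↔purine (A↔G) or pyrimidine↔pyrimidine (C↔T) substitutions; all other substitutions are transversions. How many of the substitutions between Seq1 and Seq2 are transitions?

8

Mismatches occur at site 1 (T→C, transition), site 4 (A→G, transition), site 5 (C→T, transition), site 13 (G→A, transition), site 16 (A→G, transition), site 17 (C→T, transition), site 22 (T→A, transversion), site 23 (A→C, transversion), site 27 (C→A, transversion), site 32 (A→G, transition), site 38 (T→G, transversion), site 39 (A→T, transversion), site 43 (A→G, transition).
Of the 13 differences, 8 transitions and 5 transversions, so the answer is 8.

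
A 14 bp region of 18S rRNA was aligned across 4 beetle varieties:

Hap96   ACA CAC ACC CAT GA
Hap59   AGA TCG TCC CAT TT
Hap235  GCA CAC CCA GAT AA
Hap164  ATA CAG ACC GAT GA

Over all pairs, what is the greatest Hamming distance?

Pairwise Hamming distances:
  Hap96 vs Hap59: 7
  Hap96 vs Hap235: 5
  Hap96 vs Hap164: 3
  Hap59 vs Hap235: 10
  Hap59 vs Hap164: 7
  Hap235 vs Hap164: 6
The largest is 10, between Hap59 and Hap235.

10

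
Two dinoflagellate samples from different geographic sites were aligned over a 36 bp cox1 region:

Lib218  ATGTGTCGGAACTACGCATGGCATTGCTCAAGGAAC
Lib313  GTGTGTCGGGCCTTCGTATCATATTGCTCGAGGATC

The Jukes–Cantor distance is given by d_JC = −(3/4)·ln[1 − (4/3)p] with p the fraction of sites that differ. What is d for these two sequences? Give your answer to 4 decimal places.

0.3470

Mismatches occur at site 1 (A↔G), site 10 (A↔G), site 11 (A↔C), site 14 (A↔T), site 17 (C↔T), site 20 (G↔C), site 21 (G↔A), site 22 (C↔T), site 30 (A↔G), site 35 (A↔T).
p = 10/36 = 0.277778.
d = −0.75 · ln(1 − (4/3)·0.277778) = −0.75 · ln(0.629629) = −0.75 · (-0.462625) = 0.3470.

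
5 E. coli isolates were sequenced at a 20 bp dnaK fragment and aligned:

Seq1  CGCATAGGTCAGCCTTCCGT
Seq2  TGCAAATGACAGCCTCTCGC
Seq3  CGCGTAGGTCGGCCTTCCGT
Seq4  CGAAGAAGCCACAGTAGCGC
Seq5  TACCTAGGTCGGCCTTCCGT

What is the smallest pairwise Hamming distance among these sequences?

2

Pairwise Hamming distances:
  Seq1 vs Seq2: 7
  Seq1 vs Seq3: 2
  Seq1 vs Seq4: 10
  Seq1 vs Seq5: 4
  Seq2 vs Seq3: 9
  Seq2 vs Seq4: 10
  Seq2 vs Seq5: 9
  Seq3 vs Seq4: 12
  Seq3 vs Seq5: 3
  Seq4 vs Seq5: 14
The smallest is 2, between Seq1 and Seq3.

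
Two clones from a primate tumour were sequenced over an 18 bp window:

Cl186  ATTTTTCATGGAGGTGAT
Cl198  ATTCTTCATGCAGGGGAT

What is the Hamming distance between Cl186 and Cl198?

3

Differing sites — 4:T/C; 11:G/C; 15:T/G.
That gives 3 mismatches out of 18 aligned sites, so the Hamming distance is 3.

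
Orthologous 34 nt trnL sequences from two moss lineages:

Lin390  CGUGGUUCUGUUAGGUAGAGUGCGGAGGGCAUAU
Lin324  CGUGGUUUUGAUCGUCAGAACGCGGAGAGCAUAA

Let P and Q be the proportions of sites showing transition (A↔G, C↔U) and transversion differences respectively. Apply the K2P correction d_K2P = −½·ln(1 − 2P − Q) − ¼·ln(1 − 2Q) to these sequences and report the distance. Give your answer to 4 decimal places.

0.3324

Mismatches occur at site 8 (C/U, transition), site 11 (U/A, transversion), site 13 (A/C, transversion), site 15 (G/U, transversion), site 16 (U/C, transition), site 20 (G/A, transition), site 21 (U/C, transition), site 28 (G/A, transition), site 34 (U/A, transversion).
Of the 9 differences, 5 transitions and 4 transversions over 34 sites: P = 5/34 = 0.147059, Q = 4/34 = 0.117647.
d = −0.5·ln(0.588235) − 0.25·ln(0.764706) = −0.5·(-0.530629) − 0.25·(-0.268264) = 0.3324.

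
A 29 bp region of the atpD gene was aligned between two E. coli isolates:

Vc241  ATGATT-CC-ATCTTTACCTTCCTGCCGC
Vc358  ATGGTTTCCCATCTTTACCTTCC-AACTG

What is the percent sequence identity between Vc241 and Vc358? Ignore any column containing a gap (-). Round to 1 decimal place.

Excluding the 3 gap columns leaves 26 comparable sites.
Differing sites — 4:A/G; 25:G/A; 26:C/A; 28:G/T; 29:C/G.
21 of the 26 comparable sites match, so the percent identity is 21/26 × 100 = 80.8%.

80.8%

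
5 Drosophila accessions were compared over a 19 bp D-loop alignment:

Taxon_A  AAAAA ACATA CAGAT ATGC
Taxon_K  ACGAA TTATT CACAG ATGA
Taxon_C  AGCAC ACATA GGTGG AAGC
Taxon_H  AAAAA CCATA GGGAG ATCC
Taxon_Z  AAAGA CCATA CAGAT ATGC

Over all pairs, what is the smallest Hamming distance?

2

Pairwise Hamming distances:
  Taxon_A vs Taxon_K: 8
  Taxon_A vs Taxon_C: 9
  Taxon_A vs Taxon_H: 5
  Taxon_A vs Taxon_Z: 2
  Taxon_K vs Taxon_C: 12
  Taxon_K vs Taxon_H: 10
  Taxon_K vs Taxon_Z: 9
  Taxon_C vs Taxon_H: 8
  Taxon_C vs Taxon_Z: 11
  Taxon_H vs Taxon_Z: 5
The smallest is 2, between Taxon_A and Taxon_Z.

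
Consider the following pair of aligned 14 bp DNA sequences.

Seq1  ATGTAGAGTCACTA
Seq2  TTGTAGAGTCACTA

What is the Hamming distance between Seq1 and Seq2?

The sequences differ at position 1 (A/T).
That gives 1 mismatch out of 14 aligned sites, so the Hamming distance is 1.

1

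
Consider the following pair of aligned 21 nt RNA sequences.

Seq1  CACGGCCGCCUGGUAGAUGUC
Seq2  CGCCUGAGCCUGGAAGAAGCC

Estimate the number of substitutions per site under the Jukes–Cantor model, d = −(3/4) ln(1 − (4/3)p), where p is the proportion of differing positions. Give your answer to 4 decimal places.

0.5319

Mismatches occur at site 2 (A→G), site 4 (G→C), site 5 (G→U), site 6 (C→G), site 7 (C→A), site 14 (U→A), site 18 (U→A), site 20 (U→C).
p = 8/21 = 0.380952.
d = −0.75 · ln(1 − (4/3)·0.380952) = −0.75 · ln(0.492064) = −0.75 · (-0.709146) = 0.5319.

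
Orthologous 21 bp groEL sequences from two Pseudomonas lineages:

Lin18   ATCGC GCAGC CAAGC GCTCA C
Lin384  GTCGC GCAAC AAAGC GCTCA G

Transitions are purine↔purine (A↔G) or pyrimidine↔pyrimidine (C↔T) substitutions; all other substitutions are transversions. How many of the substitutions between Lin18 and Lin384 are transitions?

Mismatches occur at site 1 (A→G, transition), site 9 (G→A, transition), site 11 (C→A, transversion), site 21 (C→G, transversion).
Of the 4 differences, 2 transitions and 2 transversions, so the answer is 2.

2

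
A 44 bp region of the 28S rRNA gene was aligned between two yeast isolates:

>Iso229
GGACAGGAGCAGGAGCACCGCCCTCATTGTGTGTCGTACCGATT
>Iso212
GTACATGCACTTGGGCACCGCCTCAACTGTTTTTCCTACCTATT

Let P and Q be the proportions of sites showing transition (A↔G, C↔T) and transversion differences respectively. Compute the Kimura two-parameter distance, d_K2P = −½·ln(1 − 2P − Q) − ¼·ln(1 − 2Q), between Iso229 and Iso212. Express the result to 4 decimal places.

Differing sites — 2:G/T (Tv); 6:G/T (Tv); 8:A/C (Tv); 9:G/A (Ti); 11:A/T (Tv); 12:G/T (Tv); 14:A/G (Ti); 23:C/T (Ti); 24:T/C (Ti); 25:C/A (Tv); 27:T/C (Ti); 31:G/T (Tv); 33:G/T (Tv); 36:G/C (Tv); 41:G/T (Tv).
Of the 15 differences, 5 transitions and 10 transversions over 44 sites: P = 5/44 = 0.113636, Q = 10/44 = 0.227273.
d = −0.5·ln(0.545455) − 0.25·ln(0.545454) = −0.5·(-0.606135) − 0.25·(-0.606137) = 0.4546.

0.4546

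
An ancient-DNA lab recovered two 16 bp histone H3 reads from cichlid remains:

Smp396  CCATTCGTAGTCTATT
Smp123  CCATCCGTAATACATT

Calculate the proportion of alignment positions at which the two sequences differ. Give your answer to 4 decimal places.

Mismatches occur at site 5 (T↔C), site 10 (G↔A), site 12 (C↔A), site 13 (T↔C).
There are 4 differences over 16 sites, so p = 4/16 = 0.2500.

0.2500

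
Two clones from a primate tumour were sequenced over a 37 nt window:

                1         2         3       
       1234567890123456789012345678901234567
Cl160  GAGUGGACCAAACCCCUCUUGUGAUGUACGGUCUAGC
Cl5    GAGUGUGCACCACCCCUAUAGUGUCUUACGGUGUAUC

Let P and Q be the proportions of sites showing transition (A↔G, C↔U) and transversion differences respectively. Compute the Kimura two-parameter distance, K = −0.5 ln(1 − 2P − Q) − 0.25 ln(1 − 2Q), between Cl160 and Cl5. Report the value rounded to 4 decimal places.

Mismatches occur at site 6 (G→U, transversion), site 7 (A→G, transition), site 9 (C→A, transversion), site 10 (A→C, transversion), site 11 (A→C, transversion), site 18 (C→A, transversion), site 20 (U→A, transversion), site 24 (A→U, transversion), site 25 (U→C, transition), site 26 (G→U, transversion), site 33 (C→G, transversion), site 36 (G→U, transversion).
Of the 12 differences, 2 transitions and 10 transversions over 37 sites: P = 2/37 = 0.054054, Q = 10/37 = 0.270270.
d = −0.5·ln(0.621622) − 0.25·ln(0.459460) = −0.5·(-0.475423) − 0.25·(-0.777703) = 0.4321.

0.4321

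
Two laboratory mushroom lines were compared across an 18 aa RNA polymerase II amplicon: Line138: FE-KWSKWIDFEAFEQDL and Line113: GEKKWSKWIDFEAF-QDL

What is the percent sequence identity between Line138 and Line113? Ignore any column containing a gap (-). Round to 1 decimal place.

93.8%

Excluding the 2 gap columns leaves 16 comparable sites.
A single mismatch occurs at site 1 (F/G).
15 of the 16 comparable sites match, so the percent identity is 15/16 × 100 = 93.8%.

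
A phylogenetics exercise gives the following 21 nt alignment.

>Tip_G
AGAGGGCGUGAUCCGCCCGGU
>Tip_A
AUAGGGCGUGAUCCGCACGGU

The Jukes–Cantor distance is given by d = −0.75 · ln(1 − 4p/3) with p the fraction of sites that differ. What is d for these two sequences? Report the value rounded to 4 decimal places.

The sequences differ at positions 2 (G/U), 17 (C/A).
p = 2/21 = 0.095238.
d = −0.75 · ln(1 − (4/3)·0.095238) = −0.75 · ln(0.873016) = −0.75 · (-0.135801) = 0.1019.

0.1019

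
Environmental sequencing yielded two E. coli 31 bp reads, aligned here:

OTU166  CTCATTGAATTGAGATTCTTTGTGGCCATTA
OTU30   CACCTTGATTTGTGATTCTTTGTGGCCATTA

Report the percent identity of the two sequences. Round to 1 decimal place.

87.1%

Differing sites — 2:T/A; 4:A/C; 9:A/T; 13:A/T.
27 of the 31 sites match, so the percent identity is 27/31 × 100 = 87.1%.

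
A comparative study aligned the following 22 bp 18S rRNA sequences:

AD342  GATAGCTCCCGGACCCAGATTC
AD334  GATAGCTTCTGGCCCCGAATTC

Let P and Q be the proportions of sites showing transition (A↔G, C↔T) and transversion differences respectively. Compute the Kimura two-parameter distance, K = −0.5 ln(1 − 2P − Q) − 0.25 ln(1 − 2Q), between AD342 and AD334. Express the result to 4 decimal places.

0.2869

The sequences differ at positions 8 (C/T, transition), 10 (C/T, transition), 13 (A/C, transversion), 17 (A/G, transition), 18 (G/A, transition).
Of the 5 differences, 4 transitions and 1 transversion over 22 sites: P = 4/22 = 0.181818, Q = 1/22 = 0.045455.
d = −0.5·ln(0.590909) − 0.25·ln(0.909090) = −0.5·(-0.526093) − 0.25·(-0.095311) = 0.2869.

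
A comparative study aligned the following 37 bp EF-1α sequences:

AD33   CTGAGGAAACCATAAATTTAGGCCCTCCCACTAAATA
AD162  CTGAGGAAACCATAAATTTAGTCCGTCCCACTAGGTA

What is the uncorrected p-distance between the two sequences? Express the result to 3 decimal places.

0.108

The sequences differ at positions 22 (G/T), 25 (C/G), 34 (A/G), 35 (A/G).
There are 4 differences over 37 sites, so p = 4/37 = 0.108.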